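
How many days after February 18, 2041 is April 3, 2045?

1505

Feb 18, 2041 → Feb 18, 2042: 365 days.
Feb 18, 2042 → Feb 18, 2043: 365 days.
Feb 18, 2043 → Feb 18, 2044: 365 days.
Feb 18, 2044 → Feb 18, 2045: 366 days (Feb 29, 2044 is in that span).
Feb 18, 2045 → Mar 18, 2045: 28 days (February has 28).
Mar 18, 2045 → Apr 3, 2045: 16 days.
Total: 1505 days.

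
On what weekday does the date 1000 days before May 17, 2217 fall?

Sunday

May 17, 2217 is a Saturday.
1000 mod 7 = 6, so 1000 days before a Saturday is Saturday − 6 = Sunday.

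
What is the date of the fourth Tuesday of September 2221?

September 1, 2221 is a Saturday.
The first Tuesday is therefore September 4 (3 days later).
The fourth Tuesday is 4 + 3×7 = September 25.

September 25, 2221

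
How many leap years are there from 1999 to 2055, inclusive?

14

Multiples of 4 in [1999,2055]: 14.
Of those, multiples of 100: 1 (not leap unless ÷400).
Multiples of 400: 1.
Leap years = 14 − 1 + 1 = 14.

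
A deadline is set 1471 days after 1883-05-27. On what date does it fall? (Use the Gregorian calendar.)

June 6, 1887

+366 (one year; includes Feb 29, 1884) → May 27, 1884 (1105 left).
+365 (one year) → May 27, 1885 (740 left).
+365 (one year) → May 27, 1886 (375 left).
May has 31 days: +5 → Jun 1, 1886 (370 left).
Jun has 30 days: +30 → Jul 1, 1886 (340 left).
Jul has 31 days: +31 → Aug 1, 1886 (309 left).
Aug has 31 days: +31 → Sep 1, 1886 (278 left).
Sep has 30 days: +30 → Oct 1, 1886 (248 left).
Oct has 31 days: +31 → Nov 1, 1886 (217 left).
Nov has 30 days: +30 → Dec 1, 1886 (187 left).
Dec has 31 days: +31 → Jan 1, 1887 (156 left).
Jan has 31 days: +31 → Feb 1, 1887 (125 left).
Feb has 28 days: +28 → Mar 1, 1887 (97 left).
Mar has 31 days: +31 → Apr 1, 1887 (66 left).
Apr has 30 days: +30 → May 1, 1887 (36 left).
May has 31 days: +31 → Jun 1, 1887 (5 left).
+5 → Jun 6, 1887.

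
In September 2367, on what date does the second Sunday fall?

September 10, 2367

September 1, 2367 is a Friday.
The first Sunday is therefore September 3 (2 days later).
The second Sunday is 3 + 1×7 = September 10.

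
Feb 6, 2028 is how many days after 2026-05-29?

May 29, 2026 → May 29, 2027: 365 days.
May 29, 2027 → Jun 29, 2027: 31 days (May has 31).
Jun 29, 2027 → Jul 29, 2027: 30 days (June has 30).
Jul 29, 2027 → Aug 29, 2027: 31 days (July has 31).
Aug 29, 2027 → Sep 29, 2027: 31 days (August has 31).
Sep 29, 2027 → Oct 29, 2027: 30 days (September has 30).
Oct 29, 2027 → Nov 29, 2027: 31 days (October has 31).
Nov 29, 2027 → Dec 29, 2027: 30 days (November has 30).
Dec 29, 2027 → Jan 29, 2028: 31 days (December has 31).
Jan 29, 2028 → Feb 6, 2028: 8 days.
Total: 618 days.

618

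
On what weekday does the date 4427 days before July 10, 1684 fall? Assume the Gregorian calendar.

Jul 10, 1684 is a Monday.
4427 mod 7 = 3, so 4427 days before a Monday is Monday − 3 = Friday.

Friday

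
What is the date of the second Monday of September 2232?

September 1, 2232 is a Saturday.
The first Monday is therefore September 3 (2 days later).
The second Monday is 3 + 1×7 = September 10.

September 10, 2232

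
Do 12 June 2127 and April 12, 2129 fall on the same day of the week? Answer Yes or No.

From Jun 12, 2127 to Apr 12, 2129 is 670 days.
670 mod 7 = 5, so they are different weekdays.
(Jun 12, 2127 is a Thursday; Apr 12, 2129 is a Tuesday.)

No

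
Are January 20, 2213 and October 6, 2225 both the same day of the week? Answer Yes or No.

From Jan 20, 2213 to Oct 6, 2225 is 4642 days.
4642 mod 7 = 1, so they are different weekdays.
(Jan 20, 2213 is a Wednesday; Oct 6, 2225 is a Thursday.)

No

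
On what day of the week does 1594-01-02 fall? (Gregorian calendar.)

Doomsday rule: the anchor day for the 1500s is Wednesday. For year 94: 94÷12 = 7 r 10, and 10÷4 = 2, so 7+10+2 = 19.
Wednesday + 19 ≡ Monday — that's 1594's doomsday.
In January the doomsday date is Jan 3 (1594 is not a leap year).
Jan 2 is 1 day before Jan 3; 1 mod 7 = 1, so Monday − 1 = Sunday.

Sunday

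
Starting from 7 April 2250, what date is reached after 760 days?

+365 (one year) → Apr 7, 2251 (395 left).
Apr has 30 days: +24 → May 1, 2251 (371 left).
May has 31 days: +31 → Jun 1, 2251 (340 left).
Jun has 30 days: +30 → Jul 1, 2251 (310 left).
Jul has 31 days: +31 → Aug 1, 2251 (279 left).
Aug has 31 days: +31 → Sep 1, 2251 (248 left).
Sep has 30 days: +30 → Oct 1, 2251 (218 left).
Oct has 31 days: +31 → Nov 1, 2251 (187 left).
Nov has 30 days: +30 → Dec 1, 2251 (157 left).
Dec has 31 days: +31 → Jan 1, 2252 (126 left).
Jan has 31 days: +31 → Feb 1, 2252 (95 left).
Feb has 29 days: +29 → Mar 1, 2252 (66 left).
Mar has 31 days: +31 → Apr 1, 2252 (35 left).
Apr has 30 days: +30 → May 1, 2252 (5 left).
+5 → May 6, 2252.

May 6, 2252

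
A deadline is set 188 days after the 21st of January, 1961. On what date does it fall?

Jan has 31 days: +11 → Feb 1, 1961 (177 left).
Feb has 28 days: +28 → Mar 1, 1961 (149 left).
Mar has 31 days: +31 → Apr 1, 1961 (118 left).
Apr has 30 days: +30 → May 1, 1961 (88 left).
May has 31 days: +31 → Jun 1, 1961 (57 left).
Jun has 30 days: +30 → Jul 1, 1961 (27 left).
+27 → Jul 28, 1961.

July 28, 1961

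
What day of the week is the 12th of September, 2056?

January 1, 2056 is a Saturday.
Jan 1, 2056 → Feb 1, 2056: 31 days (January has 31).
Feb 1, 2056 → Mar 1, 2056: 29 days (February has 29).
Mar 1, 2056 → Apr 1, 2056: 31 days (March has 31).
Apr 1, 2056 → May 1, 2056: 30 days (April has 30).
May 1, 2056 → Jun 1, 2056: 31 days (May has 31).
Jun 1, 2056 → Jul 1, 2056: 30 days (June has 30).
Jul 1, 2056 → Aug 1, 2056: 31 days (July has 31).
Aug 1, 2056 → Sep 1, 2056: 31 days (August has 31).
Sep 1, 2056 → Sep 12, 2056: 11 days.
Total: 255 days.
255 mod 7 = 3, so Saturday + 3 = Tuesday.

Tuesday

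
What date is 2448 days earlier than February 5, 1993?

−366 (one year; includes Feb 29, 1992) → Feb 5, 1992 (2082 left).
−365 (one year) → Feb 5, 1991 (1717 left).
−365 (one year) → Feb 5, 1990 (1352 left).
−365 (one year) → Feb 5, 1989 (987 left).
−366 (one year; includes Feb 29, 1988) → Feb 5, 1988 (621 left).
−365 (one year) → Feb 5, 1987 (256 left).
−5 → Jan 31, 1987 (end of Jan, 31 days; 251 left).
−31 → Dec 31, 1986 (end of Dec, 31 days; 220 left).
−31 → Nov 30, 1986 (end of Nov, 30 days; 189 left).
−30 → Oct 31, 1986 (end of Oct, 31 days; 159 left).
−31 → Sep 30, 1986 (end of Sep, 30 days; 128 left).
−30 → Aug 31, 1986 (end of Aug, 31 days; 98 left).
−31 → Jul 31, 1986 (end of Jul, 31 days; 67 left).
−31 → Jun 30, 1986 (end of Jun, 30 days; 36 left).
−30 → May 31, 1986 (end of May, 31 days; 6 left).
−6 → May 25, 1986.

May 25, 1986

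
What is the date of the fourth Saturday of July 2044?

July 23, 2044

July 1, 2044 is a Friday.
The first Saturday is therefore July 2 (1 days later).
The fourth Saturday is 2 + 3×7 = July 23.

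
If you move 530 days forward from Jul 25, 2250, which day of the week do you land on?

Tuesday

First find the weekday of Jul 25, 2250. Doomsday rule: the anchor day for the 2200s is Friday. For year 50: 50÷12 = 4 r 2, and 2÷4 = 0, so 4+2+0 = 6.
Friday + 6 ≡ Thursday — that's 2250's doomsday.
In July the doomsday date is Jul 11.
Jul 25 is 14 days after Jul 11; 14 mod 7 = 0, so Thursday + 0 = Thursday.
530 mod 7 = 5, so 530 days after a Thursday is Thursday + 5 = Tuesday.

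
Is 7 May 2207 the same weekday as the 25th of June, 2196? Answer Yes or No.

No

From Jun 25, 2196 to May 7, 2207 is 3967 days.
3967 mod 7 = 5, so they are different weekdays.
(Jun 25, 2196 is a Saturday; May 7, 2207 is a Thursday.)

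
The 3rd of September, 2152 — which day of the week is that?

January 1, 2152 is a Saturday.
Jan 1, 2152 → Feb 1, 2152: 31 days (January has 31).
Feb 1, 2152 → Mar 1, 2152: 29 days (February has 29).
Mar 1, 2152 → Apr 1, 2152: 31 days (March has 31).
Apr 1, 2152 → May 1, 2152: 30 days (April has 30).
May 1, 2152 → Jun 1, 2152: 31 days (May has 31).
Jun 1, 2152 → Jul 1, 2152: 30 days (June has 30).
Jul 1, 2152 → Aug 1, 2152: 31 days (July has 31).
Aug 1, 2152 → Sep 1, 2152: 31 days (August has 31).
Sep 1, 2152 → Sep 3, 2152: 2 days.
Total: 246 days.
246 mod 7 = 1, so Saturday + 1 = Sunday.

Sunday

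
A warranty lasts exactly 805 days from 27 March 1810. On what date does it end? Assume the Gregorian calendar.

June 9, 1812

+365 (one year) → Mar 27, 1811 (440 left).
+366 (one year; includes Feb 29, 1812) → Mar 27, 1812 (74 left).
Mar has 31 days: +5 → Apr 1, 1812 (69 left).
Apr has 30 days: +30 → May 1, 1812 (39 left).
May has 31 days: +31 → Jun 1, 1812 (8 left).
+8 → Jun 9, 1812.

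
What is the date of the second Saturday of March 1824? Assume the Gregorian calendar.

March 1, 1824 is a Monday.
The first Saturday is therefore March 6 (5 days later).
The second Saturday is 6 + 1×7 = March 13.

March 13, 1824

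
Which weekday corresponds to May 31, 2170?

Thursday

Doomsday rule: the anchor day for the 2100s is Sunday. For year 70: 70÷12 = 5 r 10, and 10÷4 = 2, so 5+10+2 = 17.
Sunday + 17 ≡ Wednesday — that's 2170's doomsday.
In May the doomsday date is May 9.
May 31 is 22 days after May 9; 22 mod 7 = 1, so Wednesday + 1 = Thursday.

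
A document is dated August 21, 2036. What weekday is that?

Thursday

Doomsday rule: the anchor day for the 2000s is Tuesday. For year 36: 36÷12 = 3 r 0, and 0÷4 = 0, so 3+0+0 = 3.
Tuesday + 3 ≡ Friday — that's 2036's doomsday.
In August the doomsday date is Aug 8.
Aug 21 is 13 days after Aug 8; 13 mod 7 = 6, so Friday + 6 = Thursday.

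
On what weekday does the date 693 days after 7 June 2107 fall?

Jun 7, 2107 is a Tuesday.
693 mod 7 = 0, so 693 days after a Tuesday is Tuesday + 0 = Tuesday.

Tuesday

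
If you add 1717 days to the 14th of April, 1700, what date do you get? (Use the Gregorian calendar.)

+365 (one year) → Apr 14, 1701 (1352 left).
+365 (one year) → Apr 14, 1702 (987 left).
+365 (one year) → Apr 14, 1703 (622 left).
+366 (one year; includes Feb 29, 1704) → Apr 14, 1704 (256 left).
Apr has 30 days: +17 → May 1, 1704 (239 left).
May has 31 days: +31 → Jun 1, 1704 (208 left).
Jun has 30 days: +30 → Jul 1, 1704 (178 left).
Jul has 31 days: +31 → Aug 1, 1704 (147 left).
Aug has 31 days: +31 → Sep 1, 1704 (116 left).
Sep has 30 days: +30 → Oct 1, 1704 (86 left).
Oct has 31 days: +31 → Nov 1, 1704 (55 left).
Nov has 30 days: +30 → Dec 1, 1704 (25 left).
+25 → Dec 26, 1704.

December 26, 1704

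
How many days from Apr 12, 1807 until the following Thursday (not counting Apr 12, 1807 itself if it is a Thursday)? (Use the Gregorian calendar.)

4

Apr 12, 1807 is a Sunday.
From Sunday to the next Thursday is 4 days.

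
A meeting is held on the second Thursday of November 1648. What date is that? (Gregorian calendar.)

November 1, 1648 is a Sunday.
The first Thursday is therefore November 5 (4 days later).
The second Thursday is 5 + 1×7 = November 12.

November 12, 1648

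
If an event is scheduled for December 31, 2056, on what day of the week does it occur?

Sunday

Doomsday rule: the anchor day for the 2000s is Tuesday. For year 56: 56÷12 = 4 r 8, and 8÷4 = 2, so 4+8+2 = 14.
Tuesday + 14 ≡ Tuesday — that's 2056's doomsday.
In December the doomsday date is Dec 12.
Dec 31 is 19 days after Dec 12; 19 mod 7 = 5, so Tuesday + 5 = Sunday.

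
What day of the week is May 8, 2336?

Doomsday rule: the anchor day for the 2300s is Wednesday. For year 36: 36÷12 = 3 r 0, and 0÷4 = 0, so 3+0+0 = 3.
Wednesday + 3 ≡ Saturday — that's 2336's doomsday.
In May the doomsday date is May 9.
May 8 is 1 day before May 9; 1 mod 7 = 1, so Saturday − 1 = Friday.

Friday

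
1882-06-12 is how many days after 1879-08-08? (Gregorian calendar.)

Aug 8, 1879 → Aug 8, 1880: 366 days (Feb 29, 1880 is in that span).
Aug 8, 1880 → Aug 8, 1881: 365 days.
Aug 8, 1881 → Sep 8, 1881: 31 days (August has 31).
Sep 8, 1881 → Oct 8, 1881: 30 days (September has 30).
Oct 8, 1881 → Nov 8, 1881: 31 days (October has 31).
Nov 8, 1881 → Dec 8, 1881: 30 days (November has 30).
Dec 8, 1881 → Jan 8, 1882: 31 days (December has 31).
Jan 8, 1882 → Feb 8, 1882: 31 days (January has 31).
Feb 8, 1882 → Mar 8, 1882: 28 days (February has 28).
Mar 8, 1882 → Apr 8, 1882: 31 days (March has 31).
Apr 8, 1882 → May 8, 1882: 30 days (April has 30).
May 8, 1882 → Jun 8, 1882: 31 days (May has 31).
Jun 8, 1882 → Jun 12, 1882: 4 days.
Total: 1039 days.

1039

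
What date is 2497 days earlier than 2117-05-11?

July 10, 2110

−365 (one year) → May 11, 2116 (2132 left).
−366 (one year; includes Feb 29, 2116) → May 11, 2115 (1766 left).
−365 (one year) → May 11, 2114 (1401 left).
−365 (one year) → May 11, 2113 (1036 left).
−365 (one year) → May 11, 2112 (671 left).
−366 (one year; includes Feb 29, 2112) → May 11, 2111 (305 left).
−11 → Apr 30, 2111 (end of Apr, 30 days; 294 left).
−30 → Mar 31, 2111 (end of Mar, 31 days; 264 left).
−31 → Feb 28, 2111 (end of Feb, 28 days; 233 left).
−28 → Jan 31, 2111 (end of Jan, 31 days; 205 left).
−31 → Dec 31, 2110 (end of Dec, 31 days; 174 left).
−31 → Nov 30, 2110 (end of Nov, 30 days; 143 left).
−30 → Oct 31, 2110 (end of Oct, 31 days; 113 left).
−31 → Sep 30, 2110 (end of Sep, 30 days; 82 left).
−30 → Aug 31, 2110 (end of Aug, 31 days; 52 left).
−31 → Jul 31, 2110 (end of Jul, 31 days; 21 left).
−21 → Jul 10, 2110.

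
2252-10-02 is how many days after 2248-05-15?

May 15, 2248 → May 15, 2249: 365 days.
May 15, 2249 → May 15, 2250: 365 days.
May 15, 2250 → May 15, 2251: 365 days.
May 15, 2251 → May 15, 2252: 366 days (Feb 29, 2252 is in that span).
May 15, 2252 → Jun 15, 2252: 31 days (May has 31).
Jun 15, 2252 → Jul 15, 2252: 30 days (June has 30).
Jul 15, 2252 → Aug 15, 2252: 31 days (July has 31).
Aug 15, 2252 → Sep 15, 2252: 31 days (August has 31).
Sep 15, 2252 → Oct 2, 2252: 17 days.
Total: 1601 days.

1601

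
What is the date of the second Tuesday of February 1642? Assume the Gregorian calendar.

February 1, 1642 is a Saturday.
The first Tuesday is therefore February 4 (3 days later).
The second Tuesday is 4 + 1×7 = February 11.

February 11, 1642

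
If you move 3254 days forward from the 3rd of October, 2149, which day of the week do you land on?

First find the weekday of Oct 3, 2149. Doomsday rule: the anchor day for the 2100s is Sunday. For year 49: 49÷12 = 4 r 1, and 1÷4 = 0, so 4+1+0 = 5.
Sunday + 5 ≡ Friday — that's 2149's doomsday.
In October the doomsday date is Oct 10.
Oct 3 is 7 days before Oct 10; 7 mod 7 = 0, so Friday − 0 = Friday.
3254 mod 7 = 6, so 3254 days after a Friday is Friday + 6 = Thursday.

Thursday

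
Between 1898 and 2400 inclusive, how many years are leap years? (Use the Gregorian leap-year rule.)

122

Multiples of 4 in [1898,2400]: 126.
Of those, multiples of 100: 6 (not leap unless ÷400).
Multiples of 400: 2.
Leap years = 126 − 6 + 2 = 122.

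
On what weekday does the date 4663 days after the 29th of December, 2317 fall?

Dec 29, 2317 is a Saturday.
4663 mod 7 = 1, so 4663 days after a Saturday is Saturday + 1 = Sunday.

Sunday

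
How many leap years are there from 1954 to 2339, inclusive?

Multiples of 4 in [1954,2339]: 96.
Of those, multiples of 100: 4 (not leap unless ÷400).
Multiples of 400: 1.
Leap years = 96 − 4 + 1 = 93.

93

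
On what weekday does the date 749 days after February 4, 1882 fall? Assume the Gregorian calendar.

First find the weekday of Feb 4, 1882. Doomsday rule: the anchor day for the 1800s is Friday. For year 82: 82÷12 = 6 r 10, and 10÷4 = 2, so 6+10+2 = 18.
Friday + 18 ≡ Tuesday — that's 1882's doomsday.
In February the doomsday date is Feb 28 (1882 is not a leap year).
Feb 4 is 24 days before Feb 28; 24 mod 7 = 3, so Tuesday − 3 = Saturday.
749 mod 7 = 0, so 749 days after a Saturday is Saturday + 0 = Saturday.

Saturday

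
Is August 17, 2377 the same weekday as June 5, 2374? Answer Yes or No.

From Jun 5, 2374 to Aug 17, 2377 is 1169 days.
1169 mod 7 = 0, so they are the same weekday.
(Jun 5, 2374 is a Wednesday; Aug 17, 2377 is a Wednesday.)

Yes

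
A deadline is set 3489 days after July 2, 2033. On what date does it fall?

+365 (one year) → Jul 2, 2034 (3124 left).
+365 (one year) → Jul 2, 2035 (2759 left).
+366 (one year; includes Feb 29, 2036) → Jul 2, 2036 (2393 left).
+365 (one year) → Jul 2, 2037 (2028 left).
+365 (one year) → Jul 2, 2038 (1663 left).
+365 (one year) → Jul 2, 2039 (1298 left).
+366 (one year; includes Feb 29, 2040) → Jul 2, 2040 (932 left).
+365 (one year) → Jul 2, 2041 (567 left).
+365 (one year) → Jul 2, 2042 (202 left).
Jul has 31 days: +30 → Aug 1, 2042 (172 left).
Aug has 31 days: +31 → Sep 1, 2042 (141 left).
Sep has 30 days: +30 → Oct 1, 2042 (111 left).
Oct has 31 days: +31 → Nov 1, 2042 (80 left).
Nov has 30 days: +30 → Dec 1, 2042 (50 left).
Dec has 31 days: +31 → Jan 1, 2043 (19 left).
+19 → Jan 20, 2043.

January 20, 2043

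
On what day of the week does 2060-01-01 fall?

Doomsday rule: the anchor day for the 2000s is Tuesday. For year 60: 60÷12 = 5 r 0, and 0÷4 = 0, so 5+0+0 = 5.
Tuesday + 5 ≡ Sunday — that's 2060's doomsday.
In January the doomsday date is Jan 4 (2060 is a leap year (divisible by 4)).
Jan 1 is 3 days before Jan 4; 3 mod 7 = 3, so Sunday − 3 = Thursday.

Thursday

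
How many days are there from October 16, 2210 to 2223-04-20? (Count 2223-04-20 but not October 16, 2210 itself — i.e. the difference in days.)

4569

Oct 16, 2210 → Oct 16, 2211: 365 days.
Oct 16, 2211 → Oct 16, 2212: 366 days (Feb 29, 2212 is in that span).
Oct 16, 2212 → Oct 16, 2213: 365 days.
Oct 16, 2213 → Oct 16, 2214: 365 days.
Oct 16, 2214 → Oct 16, 2215: 365 days.
Oct 16, 2215 → Oct 16, 2216: 366 days (Feb 29, 2216 is in that span).
Oct 16, 2216 → Oct 16, 2217: 365 days.
Oct 16, 2217 → Oct 16, 2218: 365 days.
Oct 16, 2218 → Oct 16, 2219: 365 days.
Oct 16, 2219 → Oct 16, 2220: 366 days (Feb 29, 2220 is in that span).
Oct 16, 2220 → Oct 16, 2221: 365 days.
Oct 16, 2221 → Oct 16, 2222: 365 days.
Oct 16, 2222 → Nov 16, 2222: 31 days (October has 31).
Nov 16, 2222 → Dec 16, 2222: 30 days (November has 30).
Dec 16, 2222 → Jan 16, 2223: 31 days (December has 31).
Jan 16, 2223 → Feb 16, 2223: 31 days (January has 31).
Feb 16, 2223 → Mar 16, 2223: 28 days (February has 28).
Mar 16, 2223 → Apr 16, 2223: 31 days (March has 31).
Apr 16, 2223 → Apr 20, 2223: 4 days.
Total: 4569 days.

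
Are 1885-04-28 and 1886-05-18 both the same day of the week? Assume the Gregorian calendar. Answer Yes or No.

Yes

From Apr 28, 1885 to May 18, 1886 is 385 days.
385 mod 7 = 0, so they are the same weekday.
(Apr 28, 1885 is a Tuesday; May 18, 1886 is a Tuesday.)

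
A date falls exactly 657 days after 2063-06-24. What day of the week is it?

First find the weekday of Jun 24, 2063. Doomsday rule: the anchor day for the 2000s is Tuesday. For year 63: 63÷12 = 5 r 3, and 3÷4 = 0, so 5+3+0 = 8.
Tuesday + 8 ≡ Wednesday — that's 2063's doomsday.
In June the doomsday date is Jun 6.
Jun 24 is 18 days after Jun 6; 18 mod 7 = 4, so Wednesday + 4 = Sunday.
657 mod 7 = 6, so 657 days after a Sunday is Sunday + 6 = Saturday.

Saturday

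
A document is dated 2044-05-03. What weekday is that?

Tuesday

January 1, 2044 is a Friday.
Jan 1, 2044 → Feb 1, 2044: 31 days (January has 31).
Feb 1, 2044 → Mar 1, 2044: 29 days (February has 29).
Mar 1, 2044 → Apr 1, 2044: 31 days (March has 31).
Apr 1, 2044 → May 1, 2044: 30 days (April has 30).
May 1, 2044 → May 3, 2044: 2 days.
Total: 123 days.
123 mod 7 = 4, so Friday + 4 = Tuesday.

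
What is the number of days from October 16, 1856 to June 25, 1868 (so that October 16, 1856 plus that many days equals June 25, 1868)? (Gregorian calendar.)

4270

Oct 16, 1856 → Oct 16, 1857: 365 days.
Oct 16, 1857 → Oct 16, 1858: 365 days.
Oct 16, 1858 → Oct 16, 1859: 365 days.
Oct 16, 1859 → Oct 16, 1860: 366 days (Feb 29, 1860 is in that span).
Oct 16, 1860 → Oct 16, 1861: 365 days.
Oct 16, 1861 → Oct 16, 1862: 365 days.
Oct 16, 1862 → Oct 16, 1863: 365 days.
Oct 16, 1863 → Oct 16, 1864: 366 days (Feb 29, 1864 is in that span).
Oct 16, 1864 → Oct 16, 1865: 365 days.
Oct 16, 1865 → Oct 16, 1866: 365 days.
Oct 16, 1866 → Oct 16, 1867: 365 days.
Oct 16, 1867 → Nov 16, 1867: 31 days (October has 31).
Nov 16, 1867 → Dec 16, 1867: 30 days (November has 30).
Dec 16, 1867 → Jan 16, 1868: 31 days (December has 31).
Jan 16, 1868 → Feb 16, 1868: 31 days (January has 31).
Feb 16, 1868 → Mar 16, 1868: 29 days (February has 29).
Mar 16, 1868 → Apr 16, 1868: 31 days (March has 31).
Apr 16, 1868 → May 16, 1868: 30 days (April has 30).
May 16, 1868 → Jun 16, 1868: 31 days (May has 31).
Jun 16, 1868 → Jun 25, 1868: 9 days.
Total: 4270 days.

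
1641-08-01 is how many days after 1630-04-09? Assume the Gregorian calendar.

4132

Apr 9, 1630 → Apr 9, 1631: 365 days.
Apr 9, 1631 → Apr 9, 1632: 366 days (Feb 29, 1632 is in that span).
Apr 9, 1632 → Apr 9, 1633: 365 days.
Apr 9, 1633 → Apr 9, 1634: 365 days.
Apr 9, 1634 → Apr 9, 1635: 365 days.
Apr 9, 1635 → Apr 9, 1636: 366 days (Feb 29, 1636 is in that span).
Apr 9, 1636 → Apr 9, 1637: 365 days.
Apr 9, 1637 → Apr 9, 1638: 365 days.
Apr 9, 1638 → Apr 9, 1639: 365 days.
Apr 9, 1639 → Apr 9, 1640: 366 days (Feb 29, 1640 is in that span).
Apr 9, 1640 → Apr 9, 1641: 365 days.
Apr 9, 1641 → May 9, 1641: 30 days (April has 30).
May 9, 1641 → Jun 9, 1641: 31 days (May has 31).
Jun 9, 1641 → Jul 9, 1641: 30 days (June has 30).
Jul 9, 1641 → Aug 1, 1641: 23 days.
Total: 4132 days.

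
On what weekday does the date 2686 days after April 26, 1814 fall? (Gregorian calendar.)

Apr 26, 1814 is a Tuesday.
2686 mod 7 = 5, so 2686 days after a Tuesday is Tuesday + 5 = Sunday.

Sunday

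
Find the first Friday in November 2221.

November 2, 2221

November 1, 2221 is a Thursday.
The first Friday is therefore November 2 (1 days later).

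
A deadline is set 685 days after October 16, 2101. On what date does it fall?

+365 (one year) → Oct 16, 2102 (320 left).
Oct has 31 days: +16 → Nov 1, 2102 (304 left).
Nov has 30 days: +30 → Dec 1, 2102 (274 left).
Dec has 31 days: +31 → Jan 1, 2103 (243 left).
Jan has 31 days: +31 → Feb 1, 2103 (212 left).
Feb has 28 days: +28 → Mar 1, 2103 (184 left).
Mar has 31 days: +31 → Apr 1, 2103 (153 left).
Apr has 30 days: +30 → May 1, 2103 (123 left).
May has 31 days: +31 → Jun 1, 2103 (92 left).
Jun has 30 days: +30 → Jul 1, 2103 (62 left).
Jul has 31 days: +31 → Aug 1, 2103 (31 left).
Aug has 31 days: +31 → Sep 1, 2103 (0 left).

September 1, 2103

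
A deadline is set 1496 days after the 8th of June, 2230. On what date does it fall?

+365 (one year) → Jun 8, 2231 (1131 left).
+366 (one year; includes Feb 29, 2232) → Jun 8, 2232 (765 left).
+365 (one year) → Jun 8, 2233 (400 left).
Jun has 30 days: +23 → Jul 1, 2233 (377 left).
Jul has 31 days: +31 → Aug 1, 2233 (346 left).
Aug has 31 days: +31 → Sep 1, 2233 (315 left).
Sep has 30 days: +30 → Oct 1, 2233 (285 left).
Oct has 31 days: +31 → Nov 1, 2233 (254 left).
Nov has 30 days: +30 → Dec 1, 2233 (224 left).
Dec has 31 days: +31 → Jan 1, 2234 (193 left).
Jan has 31 days: +31 → Feb 1, 2234 (162 left).
Feb has 28 days: +28 → Mar 1, 2234 (134 left).
Mar has 31 days: +31 → Apr 1, 2234 (103 left).
Apr has 30 days: +30 → May 1, 2234 (73 left).
May has 31 days: +31 → Jun 1, 2234 (42 left).
Jun has 30 days: +30 → Jul 1, 2234 (12 left).
+12 → Jul 13, 2234.

July 13, 2234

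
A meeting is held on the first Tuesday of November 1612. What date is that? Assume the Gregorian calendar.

November 6, 1612

November 1, 1612 is a Thursday.
The first Tuesday is therefore November 6 (5 days later).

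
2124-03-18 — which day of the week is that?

Saturday

January 1, 2124 is a Saturday.
Jan 1, 2124 → Feb 1, 2124: 31 days (January has 31).
Feb 1, 2124 → Mar 1, 2124: 29 days (February has 29).
Mar 1, 2124 → Mar 18, 2124: 17 days.
Total: 77 days.
77 mod 7 = 0, so Saturday + 0 = Saturday.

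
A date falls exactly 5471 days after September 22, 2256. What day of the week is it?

First find the weekday of Sep 22, 2256. Doomsday rule: the anchor day for the 2200s is Friday. For year 56: 56÷12 = 4 r 8, and 8÷4 = 2, so 4+8+2 = 14.
Friday + 14 ≡ Friday — that's 2256's doomsday.
In September the doomsday date is Sep 5.
Sep 22 is 17 days after Sep 5; 17 mod 7 = 3, so Friday + 3 = Monday.
5471 mod 7 = 4, so 5471 days after a Monday is Monday + 4 = Friday.

Friday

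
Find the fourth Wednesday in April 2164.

April 1, 2164 is a Sunday.
The first Wednesday is therefore April 4 (3 days later).
The fourth Wednesday is 4 + 3×7 = April 25.

April 25, 2164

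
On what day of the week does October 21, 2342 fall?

Doomsday rule: the anchor day for the 2300s is Wednesday. For year 42: 42÷12 = 3 r 6, and 6÷4 = 1, so 3+6+1 = 10.
Wednesday + 10 ≡ Saturday — that's 2342's doomsday.
In October the doomsday date is Oct 10.
Oct 21 is 11 days after Oct 10; 11 mod 7 = 4, so Saturday + 4 = Wednesday.

Wednesday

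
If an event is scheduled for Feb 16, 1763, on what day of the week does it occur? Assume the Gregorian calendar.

Doomsday rule: the anchor day for the 1700s is Sunday. For year 63: 63÷12 = 5 r 3, and 3÷4 = 0, so 5+3+0 = 8.
Sunday + 8 ≡ Monday — that's 1763's doomsday.
In February the doomsday date is Feb 28 (1763 is not a leap year).
Feb 16 is 12 days before Feb 28; 12 mod 7 = 5, so Monday − 5 = Wednesday.

Wednesday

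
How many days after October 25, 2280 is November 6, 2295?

Oct 25, 2280 → Oct 25, 2281: 365 days.
Oct 25, 2281 → Oct 25, 2282: 365 days.
Oct 25, 2282 → Oct 25, 2283: 365 days.
Oct 25, 2283 → Oct 25, 2284: 366 days (Feb 29, 2284 is in that span).
Oct 25, 2284 → Oct 25, 2285: 365 days.
Oct 25, 2285 → Oct 25, 2286: 365 days.
Oct 25, 2286 → Oct 25, 2287: 365 days.
Oct 25, 2287 → Oct 25, 2288: 366 days (Feb 29, 2288 is in that span).
Oct 25, 2288 → Oct 25, 2289: 365 days.
Oct 25, 2289 → Oct 25, 2290: 365 days.
Oct 25, 2290 → Oct 25, 2291: 365 days.
Oct 25, 2291 → Oct 25, 2292: 366 days (Feb 29, 2292 is in that span).
Oct 25, 2292 → Oct 25, 2293: 365 days.
Oct 25, 2293 → Oct 25, 2294: 365 days.
Oct 25, 2294 → Nov 25, 2294: 31 days (October has 31).
Nov 25, 2294 → Dec 25, 2294: 30 days (November has 30).
Dec 25, 2294 → Jan 25, 2295: 31 days (December has 31).
Jan 25, 2295 → Feb 25, 2295: 31 days (January has 31).
Feb 25, 2295 → Mar 25, 2295: 28 days (February has 28).
Mar 25, 2295 → Apr 25, 2295: 31 days (March has 31).
Apr 25, 2295 → May 25, 2295: 30 days (April has 30).
May 25, 2295 → Jun 25, 2295: 31 days (May has 31).
Jun 25, 2295 → Jul 25, 2295: 30 days (June has 30).
Jul 25, 2295 → Aug 25, 2295: 31 days (July has 31).
Aug 25, 2295 → Sep 25, 2295: 31 days (August has 31).
Sep 25, 2295 → Oct 25, 2295: 30 days (September has 30).
Oct 25, 2295 → Nov 6, 2295: 12 days.
Total: 5490 days.

5490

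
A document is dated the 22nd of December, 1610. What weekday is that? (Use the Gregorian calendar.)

Wednesday

Doomsday rule: the anchor day for the 1600s is Tuesday. For year 10: 10÷12 = 0 r 10, and 10÷4 = 2, so 0+10+2 = 12.
Tuesday + 12 ≡ Sunday — that's 1610's doomsday.
In December the doomsday date is Dec 12.
Dec 22 is 10 days after Dec 12; 10 mod 7 = 3, so Sunday + 3 = Wednesday.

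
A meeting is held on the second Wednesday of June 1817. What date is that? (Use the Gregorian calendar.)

June 11, 1817

June 1, 1817 is a Sunday.
The first Wednesday is therefore June 4 (3 days later).
The second Wednesday is 4 + 1×7 = June 11.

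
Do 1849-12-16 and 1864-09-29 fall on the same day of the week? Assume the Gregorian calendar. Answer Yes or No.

No

From Dec 16, 1849 to Sep 29, 1864 is 5401 days.
5401 mod 7 = 4, so they are different weekdays.
(Dec 16, 1849 is a Sunday; Sep 29, 1864 is a Thursday.)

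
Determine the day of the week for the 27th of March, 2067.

Doomsday rule: the anchor day for the 2000s is Tuesday. For year 67: 67÷12 = 5 r 7, and 7÷4 = 1, so 5+7+1 = 13.
Tuesday + 13 ≡ Monday — that's 2067's doomsday.
In March the doomsday date is Mar 14.
Mar 27 is 13 days after Mar 14; 13 mod 7 = 6, so Monday + 6 = Sunday.

Sunday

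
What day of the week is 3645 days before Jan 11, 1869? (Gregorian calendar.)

Wednesday

First find the weekday of Jan 11, 1869. Doomsday rule: the anchor day for the 1800s is Friday. For year 69: 69÷12 = 5 r 9, and 9÷4 = 2, so 5+9+2 = 16.
Friday + 16 ≡ Sunday — that's 1869's doomsday.
In January the doomsday date is Jan 3 (1869 is not a leap year).
Jan 11 is 8 days after Jan 3; 8 mod 7 = 1, so Sunday + 1 = Monday.
3645 mod 7 = 5, so 3645 days before a Monday is Monday − 5 = Wednesday.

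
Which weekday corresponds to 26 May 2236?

Doomsday rule: the anchor day for the 2200s is Friday. For year 36: 36÷12 = 3 r 0, and 0÷4 = 0, so 3+0+0 = 3.
Friday + 3 ≡ Monday — that's 2236's doomsday.
In May the doomsday date is May 9.
May 26 is 17 days after May 9; 17 mod 7 = 3, so Monday + 3 = Thursday.

Thursday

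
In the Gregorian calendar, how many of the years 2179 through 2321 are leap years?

34

Multiples of 4 in [2179,2321]: 36.
Of those, multiples of 100: 2 (not leap unless ÷400).
Multiples of 400: 0.
Leap years = 36 − 2 + 0 = 34.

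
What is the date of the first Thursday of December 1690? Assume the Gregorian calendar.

December 1, 1690 is a Friday.
The first Thursday is therefore December 7 (6 days later).

December 7, 1690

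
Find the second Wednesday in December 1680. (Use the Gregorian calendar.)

December 11, 1680

December 1, 1680 is a Sunday.
The first Wednesday is therefore December 4 (3 days later).
The second Wednesday is 4 + 1×7 = December 11.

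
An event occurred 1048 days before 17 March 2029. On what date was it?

May 4, 2026

−365 (one year) → Mar 17, 2028 (683 left).
−366 (one year; includes Feb 29, 2028) → Mar 17, 2027 (317 left).
−17 → Feb 28, 2027 (end of Feb, 28 days; 300 left).
−28 → Jan 31, 2027 (end of Jan, 31 days; 272 left).
−31 → Dec 31, 2026 (end of Dec, 31 days; 241 left).
−31 → Nov 30, 2026 (end of Nov, 30 days; 210 left).
−30 → Oct 31, 2026 (end of Oct, 31 days; 180 left).
−31 → Sep 30, 2026 (end of Sep, 30 days; 149 left).
−30 → Aug 31, 2026 (end of Aug, 31 days; 119 left).
−31 → Jul 31, 2026 (end of Jul, 31 days; 88 left).
−31 → Jun 30, 2026 (end of Jun, 30 days; 57 left).
−30 → May 31, 2026 (end of May, 31 days; 27 left).
−27 → May 4, 2026.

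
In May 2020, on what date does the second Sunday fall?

May 10, 2020

May 1, 2020 is a Friday.
The first Sunday is therefore May 3 (2 days later).
The second Sunday is 3 + 1×7 = May 10.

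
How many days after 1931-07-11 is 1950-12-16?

Jul 11, 1931 → Jul 11, 1932: 366 days (Feb 29, 1932 is in that span).
Jul 11, 1932 → Jul 11, 1933: 365 days.
Jul 11, 1933 → Jul 11, 1934: 365 days.
Jul 11, 1934 → Jul 11, 1935: 365 days.
Jul 11, 1935 → Jul 11, 1936: 366 days (Feb 29, 1936 is in that span).
Jul 11, 1936 → Jul 11, 1937: 365 days.
Jul 11, 1937 → Jul 11, 1938: 365 days.
Jul 11, 1938 → Jul 11, 1939: 365 days.
Jul 11, 1939 → Jul 11, 1940: 366 days (Feb 29, 1940 is in that span).
Jul 11, 1940 → Jul 11, 1941: 365 days.
Jul 11, 1941 → Jul 11, 1942: 365 days.
Jul 11, 1942 → Jul 11, 1943: 365 days.
Jul 11, 1943 → Jul 11, 1944: 366 days (Feb 29, 1944 is in that span).
Jul 11, 1944 → Jul 11, 1945: 365 days.
Jul 11, 1945 → Jul 11, 1946: 365 days.
Jul 11, 1946 → Jul 11, 1947: 365 days.
Jul 11, 1947 → Jul 11, 1948: 366 days (Feb 29, 1948 is in that span).
Jul 11, 1948 → Jul 11, 1949: 365 days.
Jul 11, 1949 → Jul 11, 1950: 365 days.
Jul 11, 1950 → Aug 11, 1950: 31 days (July has 31).
Aug 11, 1950 → Sep 11, 1950: 31 days (August has 31).
Sep 11, 1950 → Oct 11, 1950: 30 days (September has 30).
Oct 11, 1950 → Nov 11, 1950: 31 days (October has 31).
Nov 11, 1950 → Dec 11, 1950: 30 days (November has 30).
Dec 11, 1950 → Dec 16, 1950: 5 days.
Total: 7098 days.

7098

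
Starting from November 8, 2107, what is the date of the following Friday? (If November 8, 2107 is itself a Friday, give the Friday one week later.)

November 11, 2107

Nov 8, 2107 is a Tuesday.
From Tuesday to the next Friday is 3 days.
Nov 8, 2107 + 3 = Nov 11, 2107.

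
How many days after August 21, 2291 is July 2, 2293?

681

Aug 21, 2291 → Aug 21, 2292: 366 days (Feb 29, 2292 is in that span).
Aug 21, 2292 → Sep 21, 2292: 31 days (August has 31).
Sep 21, 2292 → Oct 21, 2292: 30 days (September has 30).
Oct 21, 2292 → Nov 21, 2292: 31 days (October has 31).
Nov 21, 2292 → Dec 21, 2292: 30 days (November has 30).
Dec 21, 2292 → Jan 21, 2293: 31 days (December has 31).
Jan 21, 2293 → Feb 21, 2293: 31 days (January has 31).
Feb 21, 2293 → Mar 21, 2293: 28 days (February has 28).
Mar 21, 2293 → Apr 21, 2293: 31 days (March has 31).
Apr 21, 2293 → May 21, 2293: 30 days (April has 30).
May 21, 2293 → Jun 21, 2293: 31 days (May has 31).
Jun 21, 2293 → Jul 2, 2293: 11 days.
Total: 681 days.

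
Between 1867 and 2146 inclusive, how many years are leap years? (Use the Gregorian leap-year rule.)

68

Multiples of 4 in [1867,2146]: 70.
Of those, multiples of 100: 3 (not leap unless ÷400).
Multiples of 400: 1.
Leap years = 70 − 3 + 1 = 68.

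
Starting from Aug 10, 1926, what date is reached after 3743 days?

+365 (one year) → Aug 10, 1927 (3378 left).
+366 (one year; includes Feb 29, 1928) → Aug 10, 1928 (3012 left).
+365 (one year) → Aug 10, 1929 (2647 left).
+365 (one year) → Aug 10, 1930 (2282 left).
+365 (one year) → Aug 10, 1931 (1917 left).
+366 (one year; includes Feb 29, 1932) → Aug 10, 1932 (1551 left).
+365 (one year) → Aug 10, 1933 (1186 left).
+365 (one year) → Aug 10, 1934 (821 left).
+365 (one year) → Aug 10, 1935 (456 left).
+366 (one year; includes Feb 29, 1936) → Aug 10, 1936 (90 left).
Aug has 31 days: +22 → Sep 1, 1936 (68 left).
Sep has 30 days: +30 → Oct 1, 1936 (38 left).
Oct has 31 days: +31 → Nov 1, 1936 (7 left).
+7 → Nov 8, 1936.

November 8, 1936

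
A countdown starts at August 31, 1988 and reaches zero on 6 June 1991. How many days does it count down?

1009

Aug 31, 1988 → Aug 31, 1989: 365 days.
Aug 31, 1989 → Aug 31, 1990: 365 days.
Aug 31, 1990 → Sep 30, 1990: 30 days (August has 31).
Sep 30, 1990 → Oct 30, 1990: 30 days (September has 30).
Oct 30, 1990 → Nov 30, 1990: 31 days (October has 31).
Nov 30, 1990 → Dec 30, 1990: 30 days (November has 30).
Dec 30, 1990 → Jan 30, 1991: 31 days (December has 31).
Jan 30, 1991 → Feb 28, 1991: 29 days (January has 31).
Feb 28, 1991 → Mar 28, 1991: 28 days (February has 28).
Mar 28, 1991 → Apr 28, 1991: 31 days (March has 31).
Apr 28, 1991 → May 28, 1991: 30 days (April has 30).
May 28, 1991 → Jun 6, 1991: 9 days.
Total: 1009 days.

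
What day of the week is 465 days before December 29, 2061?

First find the weekday of Dec 29, 2061. Doomsday rule: the anchor day for the 2000s is Tuesday. For year 61: 61÷12 = 5 r 1, and 1÷4 = 0, so 5+1+0 = 6.
Tuesday + 6 ≡ Monday — that's 2061's doomsday.
In December the doomsday date is Dec 12.
Dec 29 is 17 days after Dec 12; 17 mod 7 = 3, so Monday + 3 = Thursday.
465 mod 7 = 3, so 465 days before a Thursday is Thursday − 3 = Monday.

Monday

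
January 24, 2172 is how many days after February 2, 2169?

1086

Feb 2, 2169 → Feb 2, 2170: 365 days.
Feb 2, 2170 → Feb 2, 2171: 365 days.
Feb 2, 2171 → Mar 2, 2171: 28 days (February has 28).
Mar 2, 2171 → Apr 2, 2171: 31 days (March has 31).
Apr 2, 2171 → May 2, 2171: 30 days (April has 30).
May 2, 2171 → Jun 2, 2171: 31 days (May has 31).
Jun 2, 2171 → Jul 2, 2171: 30 days (June has 30).
Jul 2, 2171 → Aug 2, 2171: 31 days (July has 31).
Aug 2, 2171 → Sep 2, 2171: 31 days (August has 31).
Sep 2, 2171 → Oct 2, 2171: 30 days (September has 30).
Oct 2, 2171 → Nov 2, 2171: 31 days (October has 31).
Nov 2, 2171 → Dec 2, 2171: 30 days (November has 30).
Dec 2, 2171 → Jan 2, 2172: 31 days (December has 31).
Jan 2, 2172 → Jan 24, 2172: 22 days.
Total: 1086 days.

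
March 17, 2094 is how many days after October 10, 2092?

523

Oct 10, 2092 → Oct 10, 2093: 365 days.
Oct 10, 2093 → Nov 10, 2093: 31 days (October has 31).
Nov 10, 2093 → Dec 10, 2093: 30 days (November has 30).
Dec 10, 2093 → Jan 10, 2094: 31 days (December has 31).
Jan 10, 2094 → Feb 10, 2094: 31 days (January has 31).
Feb 10, 2094 → Mar 10, 2094: 28 days (February has 28).
Mar 10, 2094 → Mar 17, 2094: 7 days.
Total: 523 days.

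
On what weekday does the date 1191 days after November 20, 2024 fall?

Nov 20, 2024 is a Wednesday.
1191 mod 7 = 1, so 1191 days after a Wednesday is Wednesday + 1 = Thursday.

Thursday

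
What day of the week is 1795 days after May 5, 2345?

First find the weekday of May 5, 2345. Doomsday rule: the anchor day for the 2300s is Wednesday. For year 45: 45÷12 = 3 r 9, and 9÷4 = 2, so 3+9+2 = 14.
Wednesday + 14 ≡ Wednesday — that's 2345's doomsday.
In May the doomsday date is May 9.
May 5 is 4 days before May 9; 4 mod 7 = 4, so Wednesday − 4 = Saturday.
1795 mod 7 = 3, so 1795 days after a Saturday is Saturday + 3 = Tuesday.

Tuesday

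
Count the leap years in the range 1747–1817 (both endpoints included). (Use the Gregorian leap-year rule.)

Multiples of 4 in [1747,1817]: 18.
Of those, multiples of 100: 1 (not leap unless ÷400).
Multiples of 400: 0.
Leap years = 18 − 1 + 0 = 17.

17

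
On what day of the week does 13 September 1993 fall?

Doomsday rule: the anchor day for the 1900s is Wednesday. For year 93: 93÷12 = 7 r 9, and 9÷4 = 2, so 7+9+2 = 18.
Wednesday + 18 ≡ Sunday — that's 1993's doomsday.
In September the doomsday date is Sep 5.
Sep 13 is 8 days after Sep 5; 8 mod 7 = 1, so Sunday + 1 = Monday.

Monday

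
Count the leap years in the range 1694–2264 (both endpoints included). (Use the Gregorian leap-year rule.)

138

Multiples of 4 in [1694,2264]: 143.
Of those, multiples of 100: 6 (not leap unless ÷400).
Multiples of 400: 1.
Leap years = 143 − 6 + 1 = 138.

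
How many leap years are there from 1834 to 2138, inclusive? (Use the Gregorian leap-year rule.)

Multiples of 4 in [1834,2138]: 76.
Of those, multiples of 100: 3 (not leap unless ÷400).
Multiples of 400: 1.
Leap years = 76 − 3 + 1 = 74.

74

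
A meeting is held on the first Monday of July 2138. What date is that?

July 7, 2138

July 1, 2138 is a Tuesday.
The first Monday is therefore July 7 (6 days later).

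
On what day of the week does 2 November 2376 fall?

Tuesday

Doomsday rule: the anchor day for the 2300s is Wednesday. For year 76: 76÷12 = 6 r 4, and 4÷4 = 1, so 6+4+1 = 11.
Wednesday + 11 ≡ Sunday — that's 2376's doomsday.
In November the doomsday date is Nov 7.
Nov 2 is 5 days before Nov 7; 5 mod 7 = 5, so Sunday − 5 = Tuesday.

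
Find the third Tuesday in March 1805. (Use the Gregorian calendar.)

March 19, 1805

March 1, 1805 is a Friday.
The first Tuesday is therefore March 5 (4 days later).
The third Tuesday is 5 + 2×7 = March 19.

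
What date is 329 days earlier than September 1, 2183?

October 7, 2182

−1 → Aug 31, 2183 (end of Aug, 31 days; 328 left).
−31 → Jul 31, 2183 (end of Jul, 31 days; 297 left).
−31 → Jun 30, 2183 (end of Jun, 30 days; 266 left).
−30 → May 31, 2183 (end of May, 31 days; 236 left).
−31 → Apr 30, 2183 (end of Apr, 30 days; 205 left).
−30 → Mar 31, 2183 (end of Mar, 31 days; 175 left).
−31 → Feb 28, 2183 (end of Feb, 28 days; 144 left).
−28 → Jan 31, 2183 (end of Jan, 31 days; 116 left).
−31 → Dec 31, 2182 (end of Dec, 31 days; 85 left).
−31 → Nov 30, 2182 (end of Nov, 30 days; 54 left).
−30 → Oct 31, 2182 (end of Oct, 31 days; 24 left).
−24 → Oct 7, 2182.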